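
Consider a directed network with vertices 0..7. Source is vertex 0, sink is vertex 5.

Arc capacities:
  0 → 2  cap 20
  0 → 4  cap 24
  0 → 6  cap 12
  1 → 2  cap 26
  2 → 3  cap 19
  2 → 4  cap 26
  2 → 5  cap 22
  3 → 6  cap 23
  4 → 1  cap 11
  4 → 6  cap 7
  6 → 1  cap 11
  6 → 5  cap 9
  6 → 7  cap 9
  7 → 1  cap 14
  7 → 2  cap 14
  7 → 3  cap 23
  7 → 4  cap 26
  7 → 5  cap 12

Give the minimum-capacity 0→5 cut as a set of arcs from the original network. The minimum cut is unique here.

Min-cut arcs: {(2,5), (6,5), (6,7)} (total capacity 40)

augment #1: 0→2→5 push 20
augment #2: 0→6→5 push 9
augment #3: 0→6→7→5 push 3
augment #4: 0→4→1→2→5 push 2
augment #5: 0→4→6→7→5 push 6
max flow = 40; residual-reachable set from 0 gives S-side
cut edges (S→T): {(2,5), (6,5), (6,7)} total cap 40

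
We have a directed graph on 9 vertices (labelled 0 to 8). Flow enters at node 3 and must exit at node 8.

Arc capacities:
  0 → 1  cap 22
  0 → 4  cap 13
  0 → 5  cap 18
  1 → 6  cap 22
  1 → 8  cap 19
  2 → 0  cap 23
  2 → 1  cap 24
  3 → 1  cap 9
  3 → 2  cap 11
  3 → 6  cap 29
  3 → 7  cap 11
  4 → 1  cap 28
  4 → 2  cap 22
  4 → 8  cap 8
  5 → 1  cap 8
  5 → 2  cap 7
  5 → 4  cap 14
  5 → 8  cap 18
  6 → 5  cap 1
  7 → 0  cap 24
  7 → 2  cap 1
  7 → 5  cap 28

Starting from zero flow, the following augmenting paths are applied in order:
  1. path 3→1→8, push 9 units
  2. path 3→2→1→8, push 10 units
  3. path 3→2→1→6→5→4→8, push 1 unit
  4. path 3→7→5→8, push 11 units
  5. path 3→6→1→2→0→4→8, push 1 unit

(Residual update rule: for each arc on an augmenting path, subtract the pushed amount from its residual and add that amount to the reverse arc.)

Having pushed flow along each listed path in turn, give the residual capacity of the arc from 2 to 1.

after path 1 (3→1→8, push 9): res(2,1)=24
after path 2 (3→2→1→8, push 10): res(2,1)=14
after path 3 (3→2→1→6→5→4→8, push 1): res(2,1)=13
after path 4 (3→7→5→8, push 11): res(2,1)=13
after path 5 (3→6→1→2→0→4→8, push 1): res(2,1)=14

Residual capacity of (2,1): 14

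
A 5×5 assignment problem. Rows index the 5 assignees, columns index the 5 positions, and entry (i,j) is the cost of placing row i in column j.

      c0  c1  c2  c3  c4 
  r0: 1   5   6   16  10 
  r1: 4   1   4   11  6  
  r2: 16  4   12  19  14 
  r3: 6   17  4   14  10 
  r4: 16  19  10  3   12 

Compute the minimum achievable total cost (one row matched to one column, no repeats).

Minimum assignment cost: 18

optimal assignment: row0→col0 (cost 1), row1→col4 (cost 6), row2→col1 (cost 4), row3→col2 (cost 4), row4→col3 (cost 3)
total = 1 + 6 + 4 + 4 + 3 = 18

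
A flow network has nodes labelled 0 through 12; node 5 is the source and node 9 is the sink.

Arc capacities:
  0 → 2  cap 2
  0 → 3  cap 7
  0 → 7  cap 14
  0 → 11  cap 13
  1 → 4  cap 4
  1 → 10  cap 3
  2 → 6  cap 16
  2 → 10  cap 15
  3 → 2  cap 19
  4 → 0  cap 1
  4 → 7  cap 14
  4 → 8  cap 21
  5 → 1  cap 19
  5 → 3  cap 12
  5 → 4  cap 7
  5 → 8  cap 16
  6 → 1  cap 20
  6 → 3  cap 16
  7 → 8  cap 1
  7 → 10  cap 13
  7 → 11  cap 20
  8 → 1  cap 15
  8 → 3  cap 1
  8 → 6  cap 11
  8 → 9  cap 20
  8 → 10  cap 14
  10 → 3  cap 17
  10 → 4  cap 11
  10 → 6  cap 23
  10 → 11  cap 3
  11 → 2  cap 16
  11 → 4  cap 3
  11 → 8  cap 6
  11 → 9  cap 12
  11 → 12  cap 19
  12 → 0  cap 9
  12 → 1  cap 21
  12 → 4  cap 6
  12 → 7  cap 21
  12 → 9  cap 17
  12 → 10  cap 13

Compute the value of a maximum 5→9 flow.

augment #1: 5→8→9 bottleneck 16, total now 16
augment #2: 5→4→8→9 bottleneck 4, total now 20
augment #3: 5→1→10→11→9 bottleneck 3, total now 23
augment #4: 5→4→0→11→9 bottleneck 1, total now 24
augment #5: 5→4→7→11→9 bottleneck 2, total now 26
augment #6: 5→1→4→7→11→9 bottleneck 4, total now 30
augment #7: 5→3→2→10→4→7→11→9 bottleneck 2, total now 32
augment #8: 5→3→2→10→4→7→11→12→9 bottleneck 6, total now 38

Maximum flow value: 38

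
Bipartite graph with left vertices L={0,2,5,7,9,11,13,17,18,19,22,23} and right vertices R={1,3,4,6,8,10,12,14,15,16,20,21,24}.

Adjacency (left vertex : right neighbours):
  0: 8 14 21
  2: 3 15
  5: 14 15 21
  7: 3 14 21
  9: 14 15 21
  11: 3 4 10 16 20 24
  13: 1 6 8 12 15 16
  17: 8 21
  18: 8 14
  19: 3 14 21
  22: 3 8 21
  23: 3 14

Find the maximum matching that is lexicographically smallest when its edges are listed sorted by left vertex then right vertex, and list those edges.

Lex-smallest maximum matching: {(0,8), (2,3), (5,14), (7,21), (9,15), (11,4), (13,1)}

|M| = 7 (so the lex-smallest maximum matching has 7 edges)
process left vertices in ascending order; for each, take the smallest-labelled available neighbour that still permits 7 edges overall, or leave it unmatched if none does
lex-smallest matching: {0-8, 2-3, 5-14, 7-21, 9-15, 11-4, 13-1}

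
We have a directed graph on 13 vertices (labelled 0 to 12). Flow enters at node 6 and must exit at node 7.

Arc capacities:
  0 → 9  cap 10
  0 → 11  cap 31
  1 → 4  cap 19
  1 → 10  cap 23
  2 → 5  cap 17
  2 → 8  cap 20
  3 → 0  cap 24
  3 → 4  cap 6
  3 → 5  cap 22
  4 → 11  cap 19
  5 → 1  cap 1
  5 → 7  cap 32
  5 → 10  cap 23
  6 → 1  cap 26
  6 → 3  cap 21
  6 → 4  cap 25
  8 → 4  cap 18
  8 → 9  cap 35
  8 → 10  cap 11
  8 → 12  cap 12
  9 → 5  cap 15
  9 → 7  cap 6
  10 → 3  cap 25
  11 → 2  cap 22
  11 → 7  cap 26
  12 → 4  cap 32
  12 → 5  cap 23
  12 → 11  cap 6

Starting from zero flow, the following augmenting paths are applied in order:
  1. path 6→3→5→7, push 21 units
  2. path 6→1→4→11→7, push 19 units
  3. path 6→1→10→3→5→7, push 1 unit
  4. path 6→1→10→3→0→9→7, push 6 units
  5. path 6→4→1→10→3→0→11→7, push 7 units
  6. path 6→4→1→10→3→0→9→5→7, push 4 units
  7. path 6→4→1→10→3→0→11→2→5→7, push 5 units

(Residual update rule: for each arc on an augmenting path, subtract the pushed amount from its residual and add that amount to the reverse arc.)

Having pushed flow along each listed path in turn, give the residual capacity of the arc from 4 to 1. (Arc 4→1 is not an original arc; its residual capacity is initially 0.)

Residual capacity of (4,1): 3

after path 1 (6→3→5→7, push 21): res(4,1)=0
after path 2 (6→1→4→11→7, push 19): res(4,1)=19
after path 3 (6→1→10→3→5→7, push 1): res(4,1)=19
after path 4 (6→1→10→3→0→9→7, push 6): res(4,1)=19
after path 5 (6→4→1→10→3→0→11→7, push 7): res(4,1)=12
after path 6 (6→4→1→10→3→0→9→5→7, push 4): res(4,1)=8
after path 7 (6→4→1→10→3→0→11→2→5→7, push 5): res(4,1)=3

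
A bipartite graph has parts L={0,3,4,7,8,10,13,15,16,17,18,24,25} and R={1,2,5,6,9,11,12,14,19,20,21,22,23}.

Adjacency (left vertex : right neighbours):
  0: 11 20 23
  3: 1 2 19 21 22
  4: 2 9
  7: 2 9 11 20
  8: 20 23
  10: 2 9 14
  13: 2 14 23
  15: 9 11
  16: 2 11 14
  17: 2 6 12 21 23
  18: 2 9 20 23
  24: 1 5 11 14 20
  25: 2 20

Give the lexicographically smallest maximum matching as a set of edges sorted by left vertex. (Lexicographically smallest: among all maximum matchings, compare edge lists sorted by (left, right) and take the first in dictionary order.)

Lex-smallest maximum matching: {(0,11), (3,1), (4,2), (7,9), (8,20), (10,14), (13,23), (17,6), (24,5)}

|M| = 9 (so the lex-smallest maximum matching has 9 edges)
process left vertices in ascending order; for each, take the smallest-labelled available neighbour that still permits 9 edges overall, or leave it unmatched if none does
lex-smallest matching: {0-11, 3-1, 4-2, 7-9, 8-20, 10-14, 13-23, 17-6, 24-5}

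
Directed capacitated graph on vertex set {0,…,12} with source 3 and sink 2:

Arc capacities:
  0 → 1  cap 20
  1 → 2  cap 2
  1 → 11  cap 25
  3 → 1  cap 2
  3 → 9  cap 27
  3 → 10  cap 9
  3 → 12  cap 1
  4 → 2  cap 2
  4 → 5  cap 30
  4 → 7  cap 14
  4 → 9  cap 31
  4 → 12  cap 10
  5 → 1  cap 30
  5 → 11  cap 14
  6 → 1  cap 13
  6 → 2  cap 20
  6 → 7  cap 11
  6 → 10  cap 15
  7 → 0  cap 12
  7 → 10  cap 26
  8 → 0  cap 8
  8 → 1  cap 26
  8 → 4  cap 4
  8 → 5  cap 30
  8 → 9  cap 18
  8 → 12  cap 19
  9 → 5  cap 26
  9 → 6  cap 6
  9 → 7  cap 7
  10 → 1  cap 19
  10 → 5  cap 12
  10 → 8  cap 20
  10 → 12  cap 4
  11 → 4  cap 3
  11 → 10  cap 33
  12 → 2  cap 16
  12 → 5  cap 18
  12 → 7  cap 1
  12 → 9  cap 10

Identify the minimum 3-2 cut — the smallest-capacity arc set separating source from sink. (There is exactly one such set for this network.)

augment #1: 3→1→2 push 2
augment #2: 3→12→2 push 1
augment #3: 3→9→6→2 push 6
augment #4: 3→10→12→2 push 4
augment #5: 3→10→8→4→2 push 2
augment #6: 3→10→8→12→2 push 3
augment #7: 3→9→5→11→4→12→2 push 3
augment #8: 3→9→7→10→8→12→2 push 5
max flow = 26; residual-reachable set from 3 gives S-side
cut edges (S→T): {(1,2), (4,2), (9,6), (12,2)} total cap 26

Min-cut arcs: {(1,2), (4,2), (9,6), (12,2)} (total capacity 26)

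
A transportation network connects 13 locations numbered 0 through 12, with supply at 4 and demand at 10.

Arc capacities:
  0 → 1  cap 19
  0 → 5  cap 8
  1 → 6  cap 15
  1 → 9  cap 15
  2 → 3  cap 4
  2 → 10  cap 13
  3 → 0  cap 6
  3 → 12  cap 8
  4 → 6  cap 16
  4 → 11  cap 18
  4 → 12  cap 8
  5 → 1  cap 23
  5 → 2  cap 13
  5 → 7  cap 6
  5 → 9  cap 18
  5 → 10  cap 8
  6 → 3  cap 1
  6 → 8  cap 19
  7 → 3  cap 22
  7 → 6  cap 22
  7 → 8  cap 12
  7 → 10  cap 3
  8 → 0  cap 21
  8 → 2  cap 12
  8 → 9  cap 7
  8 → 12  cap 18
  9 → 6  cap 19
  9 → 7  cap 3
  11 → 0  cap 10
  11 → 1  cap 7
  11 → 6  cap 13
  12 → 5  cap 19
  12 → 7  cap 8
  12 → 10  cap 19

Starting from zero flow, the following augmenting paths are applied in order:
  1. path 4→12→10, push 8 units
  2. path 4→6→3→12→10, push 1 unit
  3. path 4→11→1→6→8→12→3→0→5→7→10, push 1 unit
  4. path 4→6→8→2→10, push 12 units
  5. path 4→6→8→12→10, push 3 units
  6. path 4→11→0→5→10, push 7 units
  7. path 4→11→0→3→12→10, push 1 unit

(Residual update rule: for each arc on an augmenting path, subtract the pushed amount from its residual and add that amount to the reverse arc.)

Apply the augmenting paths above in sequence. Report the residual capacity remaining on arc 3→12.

Residual capacity of (3,12): 7

after path 1 (4→12→10, push 8): res(3,12)=8
after path 2 (4→6→3→12→10, push 1): res(3,12)=7
after path 3 (4→11→1→6→8→12→3→0→5→7→10, push 1): res(3,12)=8
after path 4 (4→6→8→2→10, push 12): res(3,12)=8
after path 5 (4→6→8→12→10, push 3): res(3,12)=8
after path 6 (4→11→0→5→10, push 7): res(3,12)=8
after path 7 (4→11→0→3→12→10, push 1): res(3,12)=7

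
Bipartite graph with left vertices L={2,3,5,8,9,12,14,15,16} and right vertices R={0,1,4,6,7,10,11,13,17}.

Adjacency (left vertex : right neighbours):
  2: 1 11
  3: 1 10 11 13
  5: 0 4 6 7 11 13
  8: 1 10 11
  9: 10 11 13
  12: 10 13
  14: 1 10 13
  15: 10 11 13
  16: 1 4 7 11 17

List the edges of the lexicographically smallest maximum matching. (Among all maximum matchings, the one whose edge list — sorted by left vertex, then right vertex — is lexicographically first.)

Lex-smallest maximum matching: {(2,1), (3,10), (5,0), (8,11), (9,13), (16,4)}

|M| = 6 (so the lex-smallest maximum matching has 6 edges)
process left vertices in ascending order; for each, take the smallest-labelled available neighbour that still permits 6 edges overall, or leave it unmatched if none does
lex-smallest matching: {2-1, 3-10, 5-0, 8-11, 9-13, 16-4}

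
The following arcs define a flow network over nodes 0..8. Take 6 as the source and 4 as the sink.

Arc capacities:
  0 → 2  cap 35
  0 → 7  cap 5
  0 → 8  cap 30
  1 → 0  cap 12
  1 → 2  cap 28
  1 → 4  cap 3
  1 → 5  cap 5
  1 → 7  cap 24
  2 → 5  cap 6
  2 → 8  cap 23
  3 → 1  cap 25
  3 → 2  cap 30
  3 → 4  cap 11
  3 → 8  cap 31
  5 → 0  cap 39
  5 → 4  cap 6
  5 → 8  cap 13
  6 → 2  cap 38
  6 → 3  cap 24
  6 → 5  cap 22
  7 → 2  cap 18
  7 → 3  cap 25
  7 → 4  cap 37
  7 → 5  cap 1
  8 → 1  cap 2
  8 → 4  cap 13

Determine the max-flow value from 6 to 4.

augment #1: 6→3→4 bottleneck 11, total now 11
augment #2: 6→5→4 bottleneck 6, total now 17
augment #3: 6→2→8→4 bottleneck 13, total now 30
augment #4: 6→3→1→4 bottleneck 3, total now 33
augment #5: 6→3→1→7→4 bottleneck 10, total now 43
augment #6: 6→5→0→7→4 bottleneck 5, total now 48
augment #7: 6→2→8→1→7→4 bottleneck 2, total now 50

Maximum flow value: 50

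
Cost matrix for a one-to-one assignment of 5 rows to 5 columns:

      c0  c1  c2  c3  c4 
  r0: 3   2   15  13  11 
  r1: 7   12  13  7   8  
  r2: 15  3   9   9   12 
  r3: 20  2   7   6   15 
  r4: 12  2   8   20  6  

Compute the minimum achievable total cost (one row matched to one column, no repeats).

Minimum assignment cost: 26

optimal assignment: row0→col0 (cost 3), row1→col3 (cost 7), row2→col1 (cost 3), row3→col2 (cost 7), row4→col4 (cost 6)
total = 3 + 7 + 3 + 7 + 6 = 26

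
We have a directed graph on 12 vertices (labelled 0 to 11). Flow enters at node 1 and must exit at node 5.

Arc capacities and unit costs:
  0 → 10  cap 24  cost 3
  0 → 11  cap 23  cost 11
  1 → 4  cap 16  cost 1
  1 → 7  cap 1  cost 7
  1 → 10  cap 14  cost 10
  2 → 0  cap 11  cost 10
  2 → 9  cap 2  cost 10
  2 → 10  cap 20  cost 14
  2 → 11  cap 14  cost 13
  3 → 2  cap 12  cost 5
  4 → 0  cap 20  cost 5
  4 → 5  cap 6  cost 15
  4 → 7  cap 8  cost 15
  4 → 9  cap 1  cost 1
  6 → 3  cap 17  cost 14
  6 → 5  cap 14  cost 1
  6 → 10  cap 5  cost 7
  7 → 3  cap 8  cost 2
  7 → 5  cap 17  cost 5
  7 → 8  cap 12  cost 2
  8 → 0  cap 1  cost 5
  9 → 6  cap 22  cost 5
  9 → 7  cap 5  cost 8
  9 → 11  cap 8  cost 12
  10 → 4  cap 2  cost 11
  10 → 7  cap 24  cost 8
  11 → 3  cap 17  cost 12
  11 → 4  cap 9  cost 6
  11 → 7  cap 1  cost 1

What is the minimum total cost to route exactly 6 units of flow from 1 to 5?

Minimum cost for 6 units: 84

shortest-cost path #1: 1→4→9→6→5 push 1 @ unit cost 8 (adds 8)
shortest-cost path #2: 1→7→5 push 1 @ unit cost 12 (adds 12)
shortest-cost path #3: 1→4→5 push 4 @ unit cost 16 (adds 64)
total cost = 84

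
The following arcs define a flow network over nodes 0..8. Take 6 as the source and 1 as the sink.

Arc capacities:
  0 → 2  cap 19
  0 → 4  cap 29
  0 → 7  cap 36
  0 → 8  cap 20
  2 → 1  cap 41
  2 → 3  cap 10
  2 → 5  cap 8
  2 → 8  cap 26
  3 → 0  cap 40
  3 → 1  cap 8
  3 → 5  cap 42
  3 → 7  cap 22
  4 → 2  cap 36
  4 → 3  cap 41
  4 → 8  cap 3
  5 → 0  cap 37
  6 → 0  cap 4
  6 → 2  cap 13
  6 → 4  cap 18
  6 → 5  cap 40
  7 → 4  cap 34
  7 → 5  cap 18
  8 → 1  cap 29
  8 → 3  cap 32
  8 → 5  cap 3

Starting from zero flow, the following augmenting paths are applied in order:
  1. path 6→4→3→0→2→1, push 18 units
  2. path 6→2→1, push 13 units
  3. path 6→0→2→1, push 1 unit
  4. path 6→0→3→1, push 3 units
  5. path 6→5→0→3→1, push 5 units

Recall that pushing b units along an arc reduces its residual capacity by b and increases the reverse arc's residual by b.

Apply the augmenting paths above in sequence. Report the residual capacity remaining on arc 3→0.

Residual capacity of (3,0): 30

after path 1 (6→4→3→0→2→1, push 18): res(3,0)=22
after path 2 (6→2→1, push 13): res(3,0)=22
after path 3 (6→0→2→1, push 1): res(3,0)=22
after path 4 (6→0→3→1, push 3): res(3,0)=25
after path 5 (6→5→0→3→1, push 5): res(3,0)=30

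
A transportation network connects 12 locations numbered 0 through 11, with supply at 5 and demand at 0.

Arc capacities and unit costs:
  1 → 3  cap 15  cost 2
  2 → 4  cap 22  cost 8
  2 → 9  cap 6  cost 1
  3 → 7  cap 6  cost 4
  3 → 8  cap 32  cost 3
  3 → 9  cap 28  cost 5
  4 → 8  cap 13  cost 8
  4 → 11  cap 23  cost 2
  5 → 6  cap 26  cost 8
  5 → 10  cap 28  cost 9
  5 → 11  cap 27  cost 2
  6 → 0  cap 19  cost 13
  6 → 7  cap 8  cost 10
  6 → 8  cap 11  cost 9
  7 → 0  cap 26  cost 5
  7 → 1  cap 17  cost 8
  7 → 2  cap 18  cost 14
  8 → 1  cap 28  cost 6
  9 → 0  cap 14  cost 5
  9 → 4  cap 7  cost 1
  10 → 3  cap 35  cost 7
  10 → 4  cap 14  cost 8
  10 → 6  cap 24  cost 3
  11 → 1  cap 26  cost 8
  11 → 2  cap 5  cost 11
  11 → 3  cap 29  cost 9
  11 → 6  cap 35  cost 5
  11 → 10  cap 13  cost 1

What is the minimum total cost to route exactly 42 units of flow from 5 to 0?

Minimum cost for 42 units: 852

shortest-cost path #1: 5→11→2→9→0 push 5 @ unit cost 19 (adds 95)
shortest-cost path #2: 5→11→10→6→0 push 13 @ unit cost 19 (adds 247)
shortest-cost path #3: 5→11→6→0 push 6 @ unit cost 20 (adds 120)
shortest-cost path #4: 5→11→3→7→0 push 3 @ unit cost 20 (adds 60)
shortest-cost path #5: 5→6→10→3→7→0 push 3 @ unit cost 21 (adds 63)
shortest-cost path #6: 5→6→10→3→9→0 push 9 @ unit cost 22 (adds 198)
shortest-cost path #7: 5→6→7→0 push 3 @ unit cost 23 (adds 69)
total cost = 852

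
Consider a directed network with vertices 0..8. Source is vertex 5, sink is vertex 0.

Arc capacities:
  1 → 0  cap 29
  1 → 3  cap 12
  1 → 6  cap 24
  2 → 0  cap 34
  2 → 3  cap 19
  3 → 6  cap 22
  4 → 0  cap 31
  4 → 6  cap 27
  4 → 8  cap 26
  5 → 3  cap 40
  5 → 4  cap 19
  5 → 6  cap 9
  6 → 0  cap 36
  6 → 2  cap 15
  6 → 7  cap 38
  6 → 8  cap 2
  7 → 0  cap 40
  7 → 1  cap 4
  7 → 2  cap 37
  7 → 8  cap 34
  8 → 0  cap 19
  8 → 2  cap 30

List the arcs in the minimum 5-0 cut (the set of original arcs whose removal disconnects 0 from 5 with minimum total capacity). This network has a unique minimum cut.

Min-cut arcs: {(3,6), (5,4), (5,6)} (total capacity 50)

augment #1: 5→4→0 push 19
augment #2: 5→6→0 push 9
augment #3: 5→3→6→0 push 22
max flow = 50; residual-reachable set from 5 gives S-side
cut edges (S→T): {(3,6), (5,4), (5,6)} total cap 50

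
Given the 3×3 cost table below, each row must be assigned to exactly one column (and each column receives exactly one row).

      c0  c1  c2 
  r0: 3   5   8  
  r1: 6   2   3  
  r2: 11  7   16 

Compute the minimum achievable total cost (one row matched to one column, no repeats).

Minimum assignment cost: 13

optimal assignment: row0→col0 (cost 3), row1→col2 (cost 3), row2→col1 (cost 7)
total = 3 + 3 + 7 = 13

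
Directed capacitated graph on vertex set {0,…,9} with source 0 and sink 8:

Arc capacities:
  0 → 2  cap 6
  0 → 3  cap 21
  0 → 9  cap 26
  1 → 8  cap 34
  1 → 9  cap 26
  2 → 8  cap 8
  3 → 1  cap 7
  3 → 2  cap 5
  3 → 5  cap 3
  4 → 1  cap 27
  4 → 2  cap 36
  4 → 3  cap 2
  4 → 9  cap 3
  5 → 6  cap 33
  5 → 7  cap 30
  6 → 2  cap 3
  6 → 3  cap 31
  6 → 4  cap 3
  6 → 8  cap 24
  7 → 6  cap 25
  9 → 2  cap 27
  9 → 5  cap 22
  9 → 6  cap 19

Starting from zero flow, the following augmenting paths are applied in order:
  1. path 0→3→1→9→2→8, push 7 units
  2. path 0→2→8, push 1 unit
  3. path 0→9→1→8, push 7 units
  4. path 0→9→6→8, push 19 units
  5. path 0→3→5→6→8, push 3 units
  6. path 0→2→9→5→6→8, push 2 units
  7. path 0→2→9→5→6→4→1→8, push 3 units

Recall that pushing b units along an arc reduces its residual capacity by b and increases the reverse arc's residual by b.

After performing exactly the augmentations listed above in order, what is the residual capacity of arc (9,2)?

Residual capacity of (9,2): 25

after path 1 (0→3→1→9→2→8, push 7): res(9,2)=20
after path 2 (0→2→8, push 1): res(9,2)=20
after path 3 (0→9→1→8, push 7): res(9,2)=20
after path 4 (0→9→6→8, push 19): res(9,2)=20
after path 5 (0→3→5→6→8, push 3): res(9,2)=20
after path 6 (0→2→9→5→6→8, push 2): res(9,2)=22
after path 7 (0→2→9→5→6→4→1→8, push 3): res(9,2)=25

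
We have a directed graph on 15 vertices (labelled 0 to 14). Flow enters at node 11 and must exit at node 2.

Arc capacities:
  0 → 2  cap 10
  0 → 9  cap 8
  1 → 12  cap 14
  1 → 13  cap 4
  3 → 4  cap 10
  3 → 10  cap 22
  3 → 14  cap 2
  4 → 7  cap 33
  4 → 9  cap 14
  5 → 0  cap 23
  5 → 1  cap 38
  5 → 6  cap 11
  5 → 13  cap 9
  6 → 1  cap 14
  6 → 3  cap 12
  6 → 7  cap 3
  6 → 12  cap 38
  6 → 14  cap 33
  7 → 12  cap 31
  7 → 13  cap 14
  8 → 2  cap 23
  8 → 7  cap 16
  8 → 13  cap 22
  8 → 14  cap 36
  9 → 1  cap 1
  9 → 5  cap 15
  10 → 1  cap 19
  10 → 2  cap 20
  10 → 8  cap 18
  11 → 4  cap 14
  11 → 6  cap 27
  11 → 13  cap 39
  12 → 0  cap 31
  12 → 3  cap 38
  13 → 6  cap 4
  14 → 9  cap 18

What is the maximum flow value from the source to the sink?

augment #1: 11→6→3→10→2 bottleneck 12, total now 12
augment #2: 11→6→12→0→2 bottleneck 10, total now 22
augment #3: 11→6→12→3→10→2 bottleneck 5, total now 27
augment #4: 11→4→7→12→3→10→2 bottleneck 3, total now 30
augment #5: 11→4→7→12→3→10→8→2 bottleneck 2, total now 32

Maximum flow value: 32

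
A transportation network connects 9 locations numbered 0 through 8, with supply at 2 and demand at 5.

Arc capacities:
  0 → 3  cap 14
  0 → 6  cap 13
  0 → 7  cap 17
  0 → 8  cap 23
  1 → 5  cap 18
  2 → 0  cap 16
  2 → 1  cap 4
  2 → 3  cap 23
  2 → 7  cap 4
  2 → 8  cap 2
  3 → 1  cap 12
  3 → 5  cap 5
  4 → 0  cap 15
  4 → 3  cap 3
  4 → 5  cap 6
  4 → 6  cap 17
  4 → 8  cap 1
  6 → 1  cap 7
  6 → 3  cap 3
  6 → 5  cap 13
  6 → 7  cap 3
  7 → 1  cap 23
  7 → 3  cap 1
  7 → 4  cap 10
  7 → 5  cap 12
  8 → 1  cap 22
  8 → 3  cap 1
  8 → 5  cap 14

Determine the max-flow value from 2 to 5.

Maximum flow value: 43

augment #1: 2→1→5 bottleneck 4, total now 4
augment #2: 2→3→5 bottleneck 5, total now 9
augment #3: 2→7→5 bottleneck 4, total now 13
augment #4: 2→8→5 bottleneck 2, total now 15
augment #5: 2→0→6→5 bottleneck 13, total now 28
augment #6: 2→0→7→5 bottleneck 3, total now 31
augment #7: 2→3→1→5 bottleneck 12, total now 43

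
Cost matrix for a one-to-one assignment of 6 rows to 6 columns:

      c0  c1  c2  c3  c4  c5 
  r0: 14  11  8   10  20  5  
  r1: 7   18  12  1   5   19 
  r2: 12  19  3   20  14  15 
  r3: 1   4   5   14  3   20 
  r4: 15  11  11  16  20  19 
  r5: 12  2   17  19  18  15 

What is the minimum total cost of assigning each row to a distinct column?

optimal assignment: row0→col5 (cost 5), row1→col3 (cost 1), row2→col2 (cost 3), row3→col4 (cost 3), row4→col0 (cost 15), row5→col1 (cost 2)
total = 5 + 1 + 3 + 3 + 15 + 2 = 29

Minimum assignment cost: 29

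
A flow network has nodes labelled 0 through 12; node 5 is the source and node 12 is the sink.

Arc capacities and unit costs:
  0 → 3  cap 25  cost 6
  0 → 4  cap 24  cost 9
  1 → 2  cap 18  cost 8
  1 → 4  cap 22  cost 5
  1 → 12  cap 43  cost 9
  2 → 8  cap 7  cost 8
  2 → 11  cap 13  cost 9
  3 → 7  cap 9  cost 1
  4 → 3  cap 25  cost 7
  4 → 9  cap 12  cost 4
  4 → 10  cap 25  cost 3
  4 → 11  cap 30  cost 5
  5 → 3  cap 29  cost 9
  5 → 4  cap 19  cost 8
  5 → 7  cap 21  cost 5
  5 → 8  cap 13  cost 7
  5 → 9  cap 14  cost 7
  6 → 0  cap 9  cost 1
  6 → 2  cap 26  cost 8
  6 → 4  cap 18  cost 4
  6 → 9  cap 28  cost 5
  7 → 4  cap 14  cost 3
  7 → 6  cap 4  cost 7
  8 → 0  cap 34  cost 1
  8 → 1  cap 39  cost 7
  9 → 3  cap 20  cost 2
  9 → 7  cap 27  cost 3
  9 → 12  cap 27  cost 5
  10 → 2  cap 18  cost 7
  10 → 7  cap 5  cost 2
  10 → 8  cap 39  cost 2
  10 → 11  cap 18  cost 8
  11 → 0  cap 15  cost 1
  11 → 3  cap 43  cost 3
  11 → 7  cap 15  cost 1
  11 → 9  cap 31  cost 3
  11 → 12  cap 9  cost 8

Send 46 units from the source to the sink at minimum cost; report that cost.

shortest-cost path #1: 5→9→12 push 14 @ unit cost 12 (adds 168)
shortest-cost path #2: 5→4→9→12 push 12 @ unit cost 17 (adds 204)
shortest-cost path #3: 5→4→11→12 push 7 @ unit cost 21 (adds 147)
shortest-cost path #4: 5→7→4→11→12 push 2 @ unit cost 21 (adds 42)
shortest-cost path #5: 5→7→4→11→9→12 push 1 @ unit cost 21 (adds 21)
shortest-cost path #6: 5→8→1→12 push 10 @ unit cost 23 (adds 230)
total cost = 812

Minimum cost for 46 units: 812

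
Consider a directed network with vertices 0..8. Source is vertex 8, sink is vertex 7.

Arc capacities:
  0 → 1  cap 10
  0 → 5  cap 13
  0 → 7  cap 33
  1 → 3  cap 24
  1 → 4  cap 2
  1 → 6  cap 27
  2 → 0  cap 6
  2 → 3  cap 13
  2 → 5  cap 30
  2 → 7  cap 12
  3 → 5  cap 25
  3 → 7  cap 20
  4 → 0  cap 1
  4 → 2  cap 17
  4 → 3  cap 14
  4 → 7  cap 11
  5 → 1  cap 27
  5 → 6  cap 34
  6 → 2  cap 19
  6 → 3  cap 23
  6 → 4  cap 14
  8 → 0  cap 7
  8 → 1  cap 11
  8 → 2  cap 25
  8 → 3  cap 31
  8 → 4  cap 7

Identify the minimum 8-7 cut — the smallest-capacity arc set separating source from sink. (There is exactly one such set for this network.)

augment #1: 8→0→7 push 7
augment #2: 8→2→7 push 12
augment #3: 8→3→7 push 20
augment #4: 8→4→7 push 7
augment #5: 8→1→4→7 push 2
augment #6: 8→2→0→7 push 6
augment #7: 8→1→6→4→7 push 2
augment #8: 8→1→6→4→0→7 push 1
max flow = 57; residual-reachable set from 8 gives S-side
cut edges (S→T): {(2,0), (2,7), (3,7), (4,0), (4,7), (8,0)} total cap 57

Min-cut arcs: {(2,0), (2,7), (3,7), (4,0), (4,7), (8,0)} (total capacity 57)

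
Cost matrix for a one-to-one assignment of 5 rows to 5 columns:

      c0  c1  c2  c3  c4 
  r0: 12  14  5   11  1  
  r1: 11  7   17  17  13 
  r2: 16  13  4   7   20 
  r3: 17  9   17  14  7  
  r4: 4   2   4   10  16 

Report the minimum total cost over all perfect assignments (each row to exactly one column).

one of 2 optimal assignments: row0→col2 (cost 5), row1→col1 (cost 7), row2→col3 (cost 7), row3→col4 (cost 7), row4→col0 (cost 4)
total = 5 + 7 + 7 + 7 + 4 = 30

Minimum assignment cost: 30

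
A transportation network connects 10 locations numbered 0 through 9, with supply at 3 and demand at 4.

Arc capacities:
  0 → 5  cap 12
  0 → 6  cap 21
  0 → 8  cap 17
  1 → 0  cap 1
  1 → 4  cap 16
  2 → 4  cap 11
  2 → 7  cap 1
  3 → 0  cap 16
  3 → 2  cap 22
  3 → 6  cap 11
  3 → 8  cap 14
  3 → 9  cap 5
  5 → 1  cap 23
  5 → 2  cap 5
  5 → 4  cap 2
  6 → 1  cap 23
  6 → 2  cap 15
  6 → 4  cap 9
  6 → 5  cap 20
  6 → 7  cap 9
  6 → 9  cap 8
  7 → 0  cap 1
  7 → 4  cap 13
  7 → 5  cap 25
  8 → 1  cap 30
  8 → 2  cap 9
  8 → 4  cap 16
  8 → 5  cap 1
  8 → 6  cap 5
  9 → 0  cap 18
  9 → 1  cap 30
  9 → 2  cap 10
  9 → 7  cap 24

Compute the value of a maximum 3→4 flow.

augment #1: 3→2→4 bottleneck 11, total now 11
augment #2: 3→6→4 bottleneck 9, total now 20
augment #3: 3→8→4 bottleneck 14, total now 34
augment #4: 3→0→5→4 bottleneck 2, total now 36
augment #5: 3→0→8→4 bottleneck 2, total now 38
augment #6: 3→2→7→4 bottleneck 1, total now 39
augment #7: 3→6→1→4 bottleneck 2, total now 41
augment #8: 3→9→1→4 bottleneck 5, total now 46
augment #9: 3→0→5→1→4 bottleneck 9, total now 55
augment #10: 3→0→6→7→4 bottleneck 3, total now 58

Maximum flow value: 58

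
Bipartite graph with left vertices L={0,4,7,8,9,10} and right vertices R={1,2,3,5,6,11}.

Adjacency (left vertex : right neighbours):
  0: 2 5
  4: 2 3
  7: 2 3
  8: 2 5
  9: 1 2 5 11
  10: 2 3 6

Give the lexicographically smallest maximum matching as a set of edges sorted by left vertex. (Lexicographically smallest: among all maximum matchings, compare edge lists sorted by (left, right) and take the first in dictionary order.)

|M| = 5 (so the lex-smallest maximum matching has 5 edges)
process left vertices in ascending order; for each, take the smallest-labelled available neighbour that still permits 5 edges overall, or leave it unmatched if none does
lex-smallest matching: {0-2, 4-3, 8-5, 9-1, 10-6}

Lex-smallest maximum matching: {(0,2), (4,3), (8,5), (9,1), (10,6)}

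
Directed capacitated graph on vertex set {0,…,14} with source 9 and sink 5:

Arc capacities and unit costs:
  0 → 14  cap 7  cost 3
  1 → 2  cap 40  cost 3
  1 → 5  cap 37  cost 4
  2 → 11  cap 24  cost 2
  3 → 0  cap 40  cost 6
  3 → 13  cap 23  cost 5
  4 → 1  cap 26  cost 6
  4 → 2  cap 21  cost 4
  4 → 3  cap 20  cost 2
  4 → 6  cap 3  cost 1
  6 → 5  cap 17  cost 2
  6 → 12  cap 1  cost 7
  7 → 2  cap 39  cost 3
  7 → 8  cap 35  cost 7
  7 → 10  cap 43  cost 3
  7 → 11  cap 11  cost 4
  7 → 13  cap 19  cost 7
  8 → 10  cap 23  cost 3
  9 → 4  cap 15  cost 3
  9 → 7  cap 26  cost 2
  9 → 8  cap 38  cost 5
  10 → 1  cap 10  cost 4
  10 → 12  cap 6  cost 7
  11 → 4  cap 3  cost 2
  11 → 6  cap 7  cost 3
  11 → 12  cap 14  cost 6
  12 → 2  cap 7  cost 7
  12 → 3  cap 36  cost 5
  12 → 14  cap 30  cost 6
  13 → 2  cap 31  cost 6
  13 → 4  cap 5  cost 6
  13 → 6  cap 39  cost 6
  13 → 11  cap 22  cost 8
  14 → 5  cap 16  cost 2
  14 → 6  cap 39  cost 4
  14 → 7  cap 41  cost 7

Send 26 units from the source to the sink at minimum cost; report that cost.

Minimum cost for 26 units: 303

shortest-cost path #1: 9→4→6→5 push 3 @ unit cost 6 (adds 18)
shortest-cost path #2: 9→7→11→6→5 push 7 @ unit cost 11 (adds 77)
shortest-cost path #3: 9→4→1→5 push 12 @ unit cost 13 (adds 156)
shortest-cost path #4: 9→7→10→1→5 push 4 @ unit cost 13 (adds 52)
total cost = 303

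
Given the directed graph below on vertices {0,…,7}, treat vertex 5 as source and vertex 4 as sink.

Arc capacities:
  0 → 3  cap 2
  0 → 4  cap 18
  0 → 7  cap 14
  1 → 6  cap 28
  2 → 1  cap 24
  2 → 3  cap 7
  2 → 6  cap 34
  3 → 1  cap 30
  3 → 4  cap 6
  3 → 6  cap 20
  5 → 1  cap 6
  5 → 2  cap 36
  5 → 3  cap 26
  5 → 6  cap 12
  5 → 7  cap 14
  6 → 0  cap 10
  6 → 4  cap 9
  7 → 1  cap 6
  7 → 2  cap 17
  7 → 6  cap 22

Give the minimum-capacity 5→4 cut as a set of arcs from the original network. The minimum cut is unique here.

Min-cut arcs: {(3,4), (6,0), (6,4)} (total capacity 25)

augment #1: 5→3→4 push 6
augment #2: 5→6→4 push 9
augment #3: 5→6→0→4 push 3
augment #4: 5→1→6→0→4 push 6
augment #5: 5→2→6→0→4 push 1
max flow = 25; residual-reachable set from 5 gives S-side
cut edges (S→T): {(3,4), (6,0), (6,4)} total cap 25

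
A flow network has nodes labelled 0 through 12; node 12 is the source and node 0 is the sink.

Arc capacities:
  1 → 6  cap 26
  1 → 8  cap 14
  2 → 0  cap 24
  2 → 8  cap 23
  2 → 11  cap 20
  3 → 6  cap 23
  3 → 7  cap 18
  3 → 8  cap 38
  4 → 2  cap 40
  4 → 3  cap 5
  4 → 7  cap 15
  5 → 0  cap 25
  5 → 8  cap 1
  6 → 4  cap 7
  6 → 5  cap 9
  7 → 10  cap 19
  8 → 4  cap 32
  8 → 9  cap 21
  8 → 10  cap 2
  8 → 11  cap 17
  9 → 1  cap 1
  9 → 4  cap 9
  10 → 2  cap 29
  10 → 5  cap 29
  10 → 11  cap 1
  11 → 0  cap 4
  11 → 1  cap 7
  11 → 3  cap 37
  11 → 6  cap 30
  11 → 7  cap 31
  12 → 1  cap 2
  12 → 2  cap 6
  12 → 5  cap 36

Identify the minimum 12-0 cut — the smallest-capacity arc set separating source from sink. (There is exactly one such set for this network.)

Min-cut arcs: {(5,0), (5,8), (12,1), (12,2)} (total capacity 34)

augment #1: 12→2→0 push 6
augment #2: 12→5→0 push 25
augment #3: 12→1→8→11→0 push 2
augment #4: 12→5→8→11→0 push 1
max flow = 34; residual-reachable set from 12 gives S-side
cut edges (S→T): {(5,0), (5,8), (12,1), (12,2)} total cap 34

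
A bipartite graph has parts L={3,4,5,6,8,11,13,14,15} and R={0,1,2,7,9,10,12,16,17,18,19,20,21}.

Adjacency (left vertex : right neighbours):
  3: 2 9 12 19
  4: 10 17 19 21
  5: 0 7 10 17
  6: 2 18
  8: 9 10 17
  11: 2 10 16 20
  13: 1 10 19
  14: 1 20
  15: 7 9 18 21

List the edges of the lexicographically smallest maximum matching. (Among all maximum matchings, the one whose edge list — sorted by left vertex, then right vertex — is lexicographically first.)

Lex-smallest maximum matching: {(3,2), (4,10), (5,0), (6,18), (8,9), (11,16), (13,1), (14,20), (15,7)}

|M| = 9 (so the lex-smallest maximum matching has 9 edges)
process left vertices in ascending order; for each, take the smallest-labelled available neighbour that still permits 9 edges overall, or leave it unmatched if none does
lex-smallest matching: {3-2, 4-10, 5-0, 6-18, 8-9, 11-16, 13-1, 14-20, 15-7}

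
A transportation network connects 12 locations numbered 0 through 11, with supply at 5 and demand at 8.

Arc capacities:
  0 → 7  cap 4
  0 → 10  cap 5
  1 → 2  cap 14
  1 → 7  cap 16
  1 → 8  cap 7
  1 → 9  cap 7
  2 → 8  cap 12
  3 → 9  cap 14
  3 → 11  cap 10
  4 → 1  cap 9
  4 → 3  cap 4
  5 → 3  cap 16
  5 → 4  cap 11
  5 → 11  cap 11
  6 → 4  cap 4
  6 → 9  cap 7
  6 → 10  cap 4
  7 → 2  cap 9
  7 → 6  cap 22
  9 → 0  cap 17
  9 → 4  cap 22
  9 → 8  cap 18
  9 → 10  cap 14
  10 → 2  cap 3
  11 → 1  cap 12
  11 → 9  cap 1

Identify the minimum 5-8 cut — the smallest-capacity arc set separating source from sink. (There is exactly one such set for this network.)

augment #1: 5→3→9→8 push 14
augment #2: 5→4→1→8 push 7
augment #3: 5→11→9→8 push 1
augment #4: 5→4→1→2→8 push 2
augment #5: 5→11→1→2→8 push 10
augment #6: 5→3→11→1→9→8 push 2
max flow = 36; residual-reachable set from 5 gives S-side
cut edges (S→T): {(3,9), (4,1), (11,1), (11,9)} total cap 36

Min-cut arcs: {(3,9), (4,1), (11,1), (11,9)} (total capacity 36)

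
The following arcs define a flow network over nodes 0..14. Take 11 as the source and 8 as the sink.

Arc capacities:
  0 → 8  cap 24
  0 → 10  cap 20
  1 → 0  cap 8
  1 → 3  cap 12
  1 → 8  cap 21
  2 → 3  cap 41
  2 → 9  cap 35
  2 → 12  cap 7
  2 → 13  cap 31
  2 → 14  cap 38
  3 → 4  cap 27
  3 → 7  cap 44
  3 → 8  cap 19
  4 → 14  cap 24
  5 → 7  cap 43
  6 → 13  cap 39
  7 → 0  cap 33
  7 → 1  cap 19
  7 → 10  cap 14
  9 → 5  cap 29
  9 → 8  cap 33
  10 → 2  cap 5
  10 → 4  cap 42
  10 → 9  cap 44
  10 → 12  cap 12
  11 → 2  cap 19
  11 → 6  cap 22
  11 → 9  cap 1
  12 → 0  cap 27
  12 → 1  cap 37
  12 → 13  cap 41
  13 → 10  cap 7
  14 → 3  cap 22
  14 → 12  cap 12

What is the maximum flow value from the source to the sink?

Maximum flow value: 27

augment #1: 11→9→8 bottleneck 1, total now 1
augment #2: 11→2→3→8 bottleneck 19, total now 20
augment #3: 11→6→13→10→9→8 bottleneck 7, total now 27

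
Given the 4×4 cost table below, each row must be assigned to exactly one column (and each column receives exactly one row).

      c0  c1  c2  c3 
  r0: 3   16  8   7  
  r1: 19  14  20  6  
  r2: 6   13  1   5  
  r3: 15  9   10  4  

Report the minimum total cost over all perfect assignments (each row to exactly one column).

optimal assignment: row0→col0 (cost 3), row1→col3 (cost 6), row2→col2 (cost 1), row3→col1 (cost 9)
total = 3 + 6 + 1 + 9 = 19

Minimum assignment cost: 19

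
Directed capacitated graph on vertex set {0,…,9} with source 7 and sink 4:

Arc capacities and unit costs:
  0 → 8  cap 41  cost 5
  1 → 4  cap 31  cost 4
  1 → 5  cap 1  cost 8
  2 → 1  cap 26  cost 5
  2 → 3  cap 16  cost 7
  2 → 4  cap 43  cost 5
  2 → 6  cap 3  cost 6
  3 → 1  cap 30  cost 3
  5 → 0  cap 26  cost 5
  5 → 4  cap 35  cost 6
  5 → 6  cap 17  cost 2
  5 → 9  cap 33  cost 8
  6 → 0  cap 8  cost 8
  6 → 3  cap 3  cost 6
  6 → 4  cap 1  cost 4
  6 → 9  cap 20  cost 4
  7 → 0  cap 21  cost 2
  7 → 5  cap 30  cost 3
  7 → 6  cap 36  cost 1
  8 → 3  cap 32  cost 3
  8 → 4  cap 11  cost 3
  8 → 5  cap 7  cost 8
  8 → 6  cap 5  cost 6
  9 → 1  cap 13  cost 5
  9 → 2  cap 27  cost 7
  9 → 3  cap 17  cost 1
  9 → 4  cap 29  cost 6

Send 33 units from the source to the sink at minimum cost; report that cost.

shortest-cost path #1: 7→6→4 push 1 @ unit cost 5 (adds 5)
shortest-cost path #2: 7→5→4 push 30 @ unit cost 9 (adds 270)
shortest-cost path #3: 7→0→8→4 push 2 @ unit cost 10 (adds 20)
total cost = 295

Minimum cost for 33 units: 295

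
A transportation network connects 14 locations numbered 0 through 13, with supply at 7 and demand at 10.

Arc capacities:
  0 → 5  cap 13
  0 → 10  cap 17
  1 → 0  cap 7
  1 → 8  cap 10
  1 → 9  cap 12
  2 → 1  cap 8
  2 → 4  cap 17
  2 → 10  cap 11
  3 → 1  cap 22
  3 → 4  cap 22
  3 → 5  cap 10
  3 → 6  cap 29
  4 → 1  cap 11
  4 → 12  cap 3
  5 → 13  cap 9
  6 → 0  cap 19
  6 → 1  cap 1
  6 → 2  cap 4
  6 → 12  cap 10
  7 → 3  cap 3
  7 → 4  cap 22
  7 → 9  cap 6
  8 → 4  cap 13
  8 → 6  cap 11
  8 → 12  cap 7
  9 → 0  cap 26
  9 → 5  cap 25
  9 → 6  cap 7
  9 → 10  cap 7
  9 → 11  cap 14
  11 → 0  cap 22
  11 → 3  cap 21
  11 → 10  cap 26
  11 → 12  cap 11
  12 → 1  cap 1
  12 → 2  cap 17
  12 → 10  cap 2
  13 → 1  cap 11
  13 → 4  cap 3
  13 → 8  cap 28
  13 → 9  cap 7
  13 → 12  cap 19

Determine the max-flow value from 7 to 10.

Maximum flow value: 23

augment #1: 7→9→10 bottleneck 6, total now 6
augment #2: 7→4→12→10 bottleneck 2, total now 8
augment #3: 7→3→1→0→10 bottleneck 3, total now 11
augment #4: 7→4→1→0→10 bottleneck 4, total now 15
augment #5: 7→4→1→9→10 bottleneck 1, total now 16
augment #6: 7→4→12→2→10 bottleneck 1, total now 17
augment #7: 7→4→1→9→0→10 bottleneck 6, total now 23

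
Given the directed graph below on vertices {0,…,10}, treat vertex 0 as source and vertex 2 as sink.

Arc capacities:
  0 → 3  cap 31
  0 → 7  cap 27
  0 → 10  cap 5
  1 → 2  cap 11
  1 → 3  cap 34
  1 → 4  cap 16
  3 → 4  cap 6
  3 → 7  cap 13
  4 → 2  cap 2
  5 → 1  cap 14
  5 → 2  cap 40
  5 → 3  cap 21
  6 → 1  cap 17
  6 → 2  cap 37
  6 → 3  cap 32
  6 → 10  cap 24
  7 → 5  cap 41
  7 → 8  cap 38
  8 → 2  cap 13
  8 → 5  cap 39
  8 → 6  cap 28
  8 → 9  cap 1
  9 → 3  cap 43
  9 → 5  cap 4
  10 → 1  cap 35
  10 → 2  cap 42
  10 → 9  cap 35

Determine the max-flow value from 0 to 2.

Maximum flow value: 47

augment #1: 0→10→2 bottleneck 5, total now 5
augment #2: 0→3→4→2 bottleneck 2, total now 7
augment #3: 0→7→5→2 bottleneck 27, total now 34
augment #4: 0→3→7→5→2 bottleneck 13, total now 47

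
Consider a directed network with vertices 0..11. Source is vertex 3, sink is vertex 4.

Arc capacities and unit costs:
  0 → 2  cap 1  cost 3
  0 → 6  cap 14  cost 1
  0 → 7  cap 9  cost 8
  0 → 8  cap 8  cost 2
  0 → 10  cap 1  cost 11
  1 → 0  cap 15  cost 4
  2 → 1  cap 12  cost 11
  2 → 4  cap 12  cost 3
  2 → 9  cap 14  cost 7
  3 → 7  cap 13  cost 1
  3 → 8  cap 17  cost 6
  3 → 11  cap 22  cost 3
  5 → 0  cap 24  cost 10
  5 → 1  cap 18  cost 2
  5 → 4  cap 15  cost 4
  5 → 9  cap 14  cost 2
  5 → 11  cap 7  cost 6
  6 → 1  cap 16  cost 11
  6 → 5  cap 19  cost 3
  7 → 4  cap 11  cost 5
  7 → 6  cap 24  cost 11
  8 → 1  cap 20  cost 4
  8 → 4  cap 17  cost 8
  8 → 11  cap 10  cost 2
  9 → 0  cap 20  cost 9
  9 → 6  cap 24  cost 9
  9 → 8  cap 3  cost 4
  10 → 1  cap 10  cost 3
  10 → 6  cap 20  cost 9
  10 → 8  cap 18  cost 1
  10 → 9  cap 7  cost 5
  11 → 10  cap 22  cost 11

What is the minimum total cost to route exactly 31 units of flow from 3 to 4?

Minimum cost for 31 units: 369

shortest-cost path #1: 3→7→4 push 11 @ unit cost 6 (adds 66)
shortest-cost path #2: 3→8→4 push 17 @ unit cost 14 (adds 238)
shortest-cost path #3: 3→7→6→5→4 push 2 @ unit cost 19 (adds 38)
shortest-cost path #4: 3→11→10→1→0→2→4 push 1 @ unit cost 27 (adds 27)
total cost = 369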